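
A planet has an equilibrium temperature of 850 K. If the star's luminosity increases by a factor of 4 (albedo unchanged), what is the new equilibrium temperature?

T_eq ≈ 1200 K

T_eq ∝ L^(1/4) · d^(−1/2).
T′ = 850 × 4^(1/4) = 1200 K.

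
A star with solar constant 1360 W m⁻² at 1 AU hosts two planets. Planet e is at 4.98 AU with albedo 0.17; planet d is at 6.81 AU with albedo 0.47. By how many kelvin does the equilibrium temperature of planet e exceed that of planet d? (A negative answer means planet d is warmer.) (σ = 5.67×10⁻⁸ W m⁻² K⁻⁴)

T_eq = [S₀(1−A)/(4σd²)]^(1/4), so T ∝ (1−A)^(1/4) / √d.
T₁ = [1360×0.83/(4×5.67×10⁻⁸×4.98²)]^(1/4) = 119.02 K.
T₂ = [1360×0.53/(4×5.67×10⁻⁸×6.81²)]^(1/4) = 90.98 K.

ΔT ≈ 28.0 K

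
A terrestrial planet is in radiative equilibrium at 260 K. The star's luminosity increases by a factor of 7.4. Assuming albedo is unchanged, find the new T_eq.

T_eq ∝ L^(1/4) · d^(−1/2).
T′ = 260 × 7.4^(1/4) = 429 K.

T_eq ≈ 429 K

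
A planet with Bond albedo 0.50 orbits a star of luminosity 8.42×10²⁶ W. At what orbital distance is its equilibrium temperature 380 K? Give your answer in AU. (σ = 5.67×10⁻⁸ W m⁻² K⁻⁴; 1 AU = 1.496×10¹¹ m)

From T_eq⁴ = L(1−A)/(16πσd²): d = √[L(1−A)/(16πσT_eq⁴)].
d = √[8.42×10²⁶ × 0.50 / (16π × 5.67×10⁻⁸ × (380)⁴)] = 8.42×10¹⁰ m = 0.563 AU.

d ≈ 0.563 AU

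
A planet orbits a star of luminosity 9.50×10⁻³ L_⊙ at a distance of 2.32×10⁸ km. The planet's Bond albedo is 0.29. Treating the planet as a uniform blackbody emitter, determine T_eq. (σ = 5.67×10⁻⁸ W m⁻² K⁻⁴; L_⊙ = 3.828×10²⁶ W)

T_eq ≈ 64.1 K

d = 2.32×10⁸ km = 2.32×10¹¹ m.
L = 9.50×10⁻³ × 3.828×10²⁶ = 3.64×10²⁴ W.
Flux: S = L/(4πd²) = 3.64×10²⁴/(4π×(2.32×10¹¹)²) = 5.38 W m⁻².
Energy balance: absorbed = emitted ⇒ πR²·S(1−A) = 4πR²·σT_eq⁴, so T_eq⁴ = S(1−A)/(4σ).
T_eq = [5.38 × 0.71 / (4 × 5.67×10⁻⁸)]^(1/4) = (1.68×10⁷)^(1/4) = 64.1 K.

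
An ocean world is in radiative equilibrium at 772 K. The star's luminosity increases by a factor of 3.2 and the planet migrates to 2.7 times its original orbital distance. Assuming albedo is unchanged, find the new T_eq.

T_eq ∝ L^(1/4) · d^(−1/2).
T′ = 772 × 3.2^(1/4) / 2.7^(1/2) = 628 K.

T_eq ≈ 628 K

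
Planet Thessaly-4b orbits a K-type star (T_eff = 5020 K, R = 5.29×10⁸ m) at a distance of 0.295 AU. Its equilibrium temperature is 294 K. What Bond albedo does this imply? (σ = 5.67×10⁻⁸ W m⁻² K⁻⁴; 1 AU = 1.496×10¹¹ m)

A ≈ 0.67

d = 0.295 AU = 4.41×10¹⁰ m.
L = 4πR_⋆²σT_⋆⁴ = 4π(5.29×10⁸)² × 5.67×10⁻⁸ × (5020)⁴ = 1.27×10²⁶ W.
S = L/(4πd²) = 5170 W m⁻².
From T_eq⁴ = S(1−A)/(4σ): 1−A = 4σT_eq⁴/S.
1−A = 4 × 5.67×10⁻⁸ × (294)⁴ / 5170 = 0.328.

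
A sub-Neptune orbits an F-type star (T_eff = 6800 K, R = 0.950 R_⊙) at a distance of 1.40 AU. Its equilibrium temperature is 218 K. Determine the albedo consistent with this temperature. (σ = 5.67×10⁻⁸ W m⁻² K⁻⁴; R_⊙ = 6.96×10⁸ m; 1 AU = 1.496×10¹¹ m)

A ≈ 0.58

R_⋆ = 0.950 × 6.96×10⁸ = 6.61×10⁸ m.
d = 1.40 AU = 2.09×10¹¹ m.
L = 4πR_⋆²σT_⋆⁴ = 4π(6.61×10⁸)² × 5.67×10⁻⁸ × (6800)⁴ = 6.66×10²⁶ W.
S = L/(4πd²) = 1210 W m⁻².
From T_eq⁴ = S(1−A)/(4σ): 1−A = 4σT_eq⁴/S.
1−A = 4 × 5.67×10⁻⁸ × (218)⁴ / 1210 = 0.424.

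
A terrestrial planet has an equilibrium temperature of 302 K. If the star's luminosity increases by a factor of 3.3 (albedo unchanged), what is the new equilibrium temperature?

T_eq ≈ 407 K

T_eq ∝ L^(1/4) · d^(−1/2).
T′ = 302 × 3.3^(1/4) = 407 K.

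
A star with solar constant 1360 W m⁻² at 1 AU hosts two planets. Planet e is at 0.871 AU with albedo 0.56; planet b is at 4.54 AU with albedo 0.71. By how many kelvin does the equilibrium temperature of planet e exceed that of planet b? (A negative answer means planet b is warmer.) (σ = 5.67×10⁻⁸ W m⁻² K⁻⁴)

ΔT ≈ 147.0 K

T_eq = [S₀(1−A)/(4σd²)]^(1/4), so T ∝ (1−A)^(1/4) / √d.
T₁ = [1360×0.44/(4×5.67×10⁻⁸×0.871²)]^(1/4) = 242.84 K.
T₂ = [1360×0.29/(4×5.67×10⁻⁸×4.54²)]^(1/4) = 95.84 K.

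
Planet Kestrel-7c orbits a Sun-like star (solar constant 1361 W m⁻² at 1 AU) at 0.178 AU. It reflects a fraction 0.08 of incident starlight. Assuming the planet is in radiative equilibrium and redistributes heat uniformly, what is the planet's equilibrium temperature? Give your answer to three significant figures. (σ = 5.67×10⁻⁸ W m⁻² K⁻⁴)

T_eq ≈ 646 K

Flux at 0.178 AU: S = 1361/0.178² = 4.30×10⁴ W m⁻².
Energy balance: absorbed = emitted ⇒ πR²·S(1−A) = 4πR²·σT_eq⁴, so T_eq⁴ = S(1−A)/(4σ).
T_eq = [4.30×10⁴ × 0.92 / (4 × 5.67×10⁻⁸)]^(1/4) = (1.74×10¹¹)^(1/4) = 646 K.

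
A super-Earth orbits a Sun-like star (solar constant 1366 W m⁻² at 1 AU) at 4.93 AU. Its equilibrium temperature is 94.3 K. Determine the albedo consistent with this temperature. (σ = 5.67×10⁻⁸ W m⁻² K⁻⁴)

Flux at 4.93 AU: S = 1366/4.93² = 56.2 W m⁻².
From T_eq⁴ = S(1−A)/(4σ): 1−A = 4σT_eq⁴/S.
1−A = 4 × 5.67×10⁻⁸ × (94.3)⁴ / 56.2 = 0.319.

A ≈ 0.68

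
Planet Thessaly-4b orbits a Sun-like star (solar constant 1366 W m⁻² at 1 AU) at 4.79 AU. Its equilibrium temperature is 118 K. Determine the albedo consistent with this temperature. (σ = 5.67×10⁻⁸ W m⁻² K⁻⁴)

A ≈ 0.26

Flux at 4.79 AU: S = 1366/4.79² = 59.5 W m⁻².
From T_eq⁴ = S(1−A)/(4σ): 1−A = 4σT_eq⁴/S.
1−A = 4 × 5.67×10⁻⁸ × (118)⁴ / 59.5 = 0.739.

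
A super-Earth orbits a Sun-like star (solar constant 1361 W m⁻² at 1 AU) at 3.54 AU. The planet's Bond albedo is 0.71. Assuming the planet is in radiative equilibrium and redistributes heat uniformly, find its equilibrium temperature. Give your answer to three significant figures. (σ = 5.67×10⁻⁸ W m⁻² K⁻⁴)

T_eq ≈ 109 K

Flux at 3.54 AU: S = 1361/3.54² = 109 W m⁻².
Energy balance: absorbed = emitted ⇒ πR²·S(1−A) = 4πR²·σT_eq⁴, so T_eq⁴ = S(1−A)/(4σ).
T_eq = [109 × 0.29 / (4 × 5.67×10⁻⁸)]^(1/4) = (1.39×10⁸)^(1/4) = 109 K.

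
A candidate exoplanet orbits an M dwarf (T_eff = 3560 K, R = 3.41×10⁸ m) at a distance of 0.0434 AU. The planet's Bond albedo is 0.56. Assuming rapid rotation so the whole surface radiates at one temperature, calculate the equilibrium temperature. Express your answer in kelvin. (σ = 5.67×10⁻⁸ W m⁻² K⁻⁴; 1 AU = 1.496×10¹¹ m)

T_eq ≈ 470 K

d = 0.0434 AU = 6.49×10⁹ m.
L = 4πR_⋆²σT_⋆⁴ = 4π(3.41×10⁸)² × 5.67×10⁻⁸ × (3560)⁴ = 1.33×10²⁵ W.
S = L/(4πd²) = 2.51×10⁴ W m⁻².
Energy balance: absorbed = emitted ⇒ πR²·S(1−A) = 4πR²·σT_eq⁴, so T_eq⁴ = S(1−A)/(4σ).
T_eq = [2.51×10⁴ × 0.44 / (4 × 5.67×10⁻⁸)]^(1/4) = (4.87×10¹⁰)^(1/4) = 470 K.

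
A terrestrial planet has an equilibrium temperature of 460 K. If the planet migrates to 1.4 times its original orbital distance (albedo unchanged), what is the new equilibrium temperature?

T_eq ≈ 389 K

T_eq ∝ L^(1/4) · d^(−1/2).
T′ = 460 / 1.4^(1/2) = 389 K.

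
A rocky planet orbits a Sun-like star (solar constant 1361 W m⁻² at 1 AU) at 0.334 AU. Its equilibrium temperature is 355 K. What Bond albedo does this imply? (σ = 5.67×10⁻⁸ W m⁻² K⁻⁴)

A ≈ 0.70

Flux at 0.334 AU: S = 1361/0.334² = 1.22×10⁴ W m⁻².
From T_eq⁴ = S(1−A)/(4σ): 1−A = 4σT_eq⁴/S.
1−A = 4 × 5.67×10⁻⁸ × (355)⁴ / 1.22×10⁴ = 0.295.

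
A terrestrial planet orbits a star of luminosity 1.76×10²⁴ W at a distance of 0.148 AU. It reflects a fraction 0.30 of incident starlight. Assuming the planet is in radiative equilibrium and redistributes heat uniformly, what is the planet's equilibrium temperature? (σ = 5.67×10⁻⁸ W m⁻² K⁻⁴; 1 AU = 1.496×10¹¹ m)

d = 0.148 AU = 2.21×10¹⁰ m.
Flux: S = L/(4πd²) = 1.76×10²⁴/(4π×(2.21×10¹⁰)²) = 286 W m⁻².
Energy balance: absorbed = emitted ⇒ πR²·S(1−A) = 4πR²·σT_eq⁴, so T_eq⁴ = S(1−A)/(4σ).
T_eq = [286 × 0.70 / (4 × 5.67×10⁻⁸)]^(1/4) = (8.82×10⁸)^(1/4) = 172 K.

T_eq ≈ 172 K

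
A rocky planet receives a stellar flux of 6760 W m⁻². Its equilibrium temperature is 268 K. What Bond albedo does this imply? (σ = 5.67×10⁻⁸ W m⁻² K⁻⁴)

From T_eq⁴ = S(1−A)/(4σ): 1−A = 4σT_eq⁴/S.
1−A = 4 × 5.67×10⁻⁸ × (268)⁴ / 6760 = 0.173.

A ≈ 0.83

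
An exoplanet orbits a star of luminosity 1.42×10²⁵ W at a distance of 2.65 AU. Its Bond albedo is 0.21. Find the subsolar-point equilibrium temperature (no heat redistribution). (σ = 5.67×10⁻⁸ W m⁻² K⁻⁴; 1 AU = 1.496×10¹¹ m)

T_ss ≈ 100 K

d = 2.65 AU = 3.96×10¹¹ m.
Flux: S = L/(4πd²) = 1.42×10²⁵/(4π×(3.96×10¹¹)²) = 7.19 W m⁻².
At the subsolar point the surface absorbs S(1−A) and emits σT⁴ per unit area — no factor of 4, since only the local patch is in balance.
T = [7.19 × 0.79 / 5.67×10⁻⁸]^(1/4) = (1.00×10⁸)^(1/4) = 100 K.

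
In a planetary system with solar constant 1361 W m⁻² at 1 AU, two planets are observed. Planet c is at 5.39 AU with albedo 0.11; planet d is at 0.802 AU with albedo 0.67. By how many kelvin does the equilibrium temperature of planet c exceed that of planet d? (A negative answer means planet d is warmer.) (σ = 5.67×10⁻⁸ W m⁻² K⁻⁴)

T_eq = [S₀(1−A)/(4σd²)]^(1/4), so T ∝ (1−A)^(1/4) / √d.
T₁ = [1361×0.89/(4×5.67×10⁻⁸×5.39²)]^(1/4) = 116.44 K.
T₂ = [1361×0.33/(4×5.67×10⁻⁸×0.802²)]^(1/4) = 235.56 K.

ΔT ≈ -119.1 K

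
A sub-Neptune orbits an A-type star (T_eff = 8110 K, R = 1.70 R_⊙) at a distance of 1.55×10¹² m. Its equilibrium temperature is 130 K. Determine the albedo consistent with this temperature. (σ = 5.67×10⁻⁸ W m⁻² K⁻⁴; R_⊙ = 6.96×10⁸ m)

R_⋆ = 1.70 × 6.96×10⁸ = 1.18×10⁹ m.
L = 4πR_⋆²σT_⋆⁴ = 4π(1.18×10⁹)² × 5.67×10⁻⁸ × (8110)⁴ = 4.32×10²⁷ W.
S = L/(4πd²) = 143 W m⁻².
From T_eq⁴ = S(1−A)/(4σ): 1−A = 4σT_eq⁴/S.
1−A = 4 × 5.67×10⁻⁸ × (130)⁴ / 143 = 0.453.

A ≈ 0.55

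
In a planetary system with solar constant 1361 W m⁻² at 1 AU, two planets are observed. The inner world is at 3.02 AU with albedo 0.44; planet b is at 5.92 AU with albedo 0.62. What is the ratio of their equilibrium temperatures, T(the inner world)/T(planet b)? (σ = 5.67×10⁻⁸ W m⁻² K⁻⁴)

T₁/T₂ ≈ 1.543

T_eq = [S₀(1−A)/(4σd²)]^(1/4), so T ∝ (1−A)^(1/4) / √d.
T₁ = [1361×0.56/(4×5.67×10⁻⁸×3.02²)]^(1/4) = 138.55 K.
T₂ = [1361×0.38/(4×5.67×10⁻⁸×5.92²)]^(1/4) = 89.81 K.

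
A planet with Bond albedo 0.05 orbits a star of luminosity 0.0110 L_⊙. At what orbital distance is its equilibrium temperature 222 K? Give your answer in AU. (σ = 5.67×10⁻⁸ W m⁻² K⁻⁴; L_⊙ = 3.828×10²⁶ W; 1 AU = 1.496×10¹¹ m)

d ≈ 0.161 AU

L = 0.0110 × 3.828×10²⁶ = 4.21×10²⁴ W.
From T_eq⁴ = L(1−A)/(16πσd²): d = √[L(1−A)/(16πσT_eq⁴)].
d = √[4.21×10²⁴ × 0.95 / (16π × 5.67×10⁻⁸ × (222)⁴)] = 2.40×10¹⁰ m = 0.161 AU.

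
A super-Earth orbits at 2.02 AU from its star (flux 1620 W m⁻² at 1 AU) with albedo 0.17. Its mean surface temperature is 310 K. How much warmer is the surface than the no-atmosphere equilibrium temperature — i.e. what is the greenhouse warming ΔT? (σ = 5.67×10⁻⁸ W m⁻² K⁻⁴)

ΔT ≈ 114.8 K

S = 1620/2.02² = 397.0 W m⁻².
T_eq = [S(1−A)/(4σ)]^(1/4) = [397.0×0.83/(4×5.67×10⁻⁸)]^(1/4) = 195.2 K.
ΔT = T_surf − T_eq = 310 − 195.2.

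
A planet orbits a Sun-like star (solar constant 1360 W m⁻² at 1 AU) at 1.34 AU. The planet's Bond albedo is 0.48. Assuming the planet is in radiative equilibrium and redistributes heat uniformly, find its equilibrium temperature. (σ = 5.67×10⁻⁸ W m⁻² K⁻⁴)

Flux at 1.34 AU: S = 1360/1.34² = 757 W m⁻².
Energy balance: absorbed = emitted ⇒ πR²·S(1−A) = 4πR²·σT_eq⁴, so T_eq⁴ = S(1−A)/(4σ).
T_eq = [757 × 0.52 / (4 × 5.67×10⁻⁸)]^(1/4) = (1.74×10⁹)^(1/4) = 204 K.

T_eq ≈ 204 K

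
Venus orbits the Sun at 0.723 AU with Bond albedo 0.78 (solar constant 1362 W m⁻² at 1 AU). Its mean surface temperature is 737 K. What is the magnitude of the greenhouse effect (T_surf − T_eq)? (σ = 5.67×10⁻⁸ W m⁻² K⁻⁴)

ΔT ≈ 512.8 K

S = 1362/0.723² = 2606 W m⁻².
T_eq = [S(1−A)/(4σ)]^(1/4) = [2606×0.22/(4×5.67×10⁻⁸)]^(1/4) = 224.2 K.
ΔT = T_surf − T_eq = 737 − 224.2.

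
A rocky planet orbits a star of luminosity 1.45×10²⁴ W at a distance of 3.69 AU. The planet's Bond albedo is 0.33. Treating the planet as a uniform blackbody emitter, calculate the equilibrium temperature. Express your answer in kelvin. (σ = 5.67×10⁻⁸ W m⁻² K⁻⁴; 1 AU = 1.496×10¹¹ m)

d = 3.69 AU = 5.52×10¹¹ m.
Flux: S = L/(4πd²) = 1.45×10²⁴/(4π×(5.52×10¹¹)²) = 0.379 W m⁻².
Energy balance: absorbed = emitted ⇒ πR²·S(1−A) = 4πR²·σT_eq⁴, so T_eq⁴ = S(1−A)/(4σ).
T_eq = [0.379 × 0.67 / (4 × 5.67×10⁻⁸)]^(1/4) = (1.12×10⁶)^(1/4) = 32.5 K.

T_eq ≈ 32.5 K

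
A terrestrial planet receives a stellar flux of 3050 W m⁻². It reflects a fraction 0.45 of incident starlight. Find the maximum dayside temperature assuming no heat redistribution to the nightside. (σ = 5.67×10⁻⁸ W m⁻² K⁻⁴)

T_ss ≈ 415 K

With no redistribution each surface element balances locally: S(1−A) = σT⁴.
T = [3050 × 0.55 / 5.67×10⁻⁸]^(1/4) = (2.96×10¹⁰)^(1/4) = 415 K.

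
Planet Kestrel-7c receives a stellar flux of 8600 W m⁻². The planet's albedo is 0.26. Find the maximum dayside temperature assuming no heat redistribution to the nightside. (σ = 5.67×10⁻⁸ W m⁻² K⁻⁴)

T_ss ≈ 579 K

With no redistribution each surface element balances locally: S(1−A) = σT⁴.
T = [8600 × 0.74 / 5.67×10⁻⁸]^(1/4) = (1.12×10¹¹)^(1/4) = 579 K.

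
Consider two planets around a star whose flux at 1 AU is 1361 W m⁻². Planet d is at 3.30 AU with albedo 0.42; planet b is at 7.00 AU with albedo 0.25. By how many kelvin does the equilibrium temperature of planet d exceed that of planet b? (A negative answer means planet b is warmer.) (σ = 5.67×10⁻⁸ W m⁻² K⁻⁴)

T_eq = [S₀(1−A)/(4σd²)]^(1/4), so T ∝ (1−A)^(1/4) / √d.
T₁ = [1361×0.58/(4×5.67×10⁻⁸×3.30²)]^(1/4) = 133.71 K.
T₂ = [1361×0.75/(4×5.67×10⁻⁸×7.00²)]^(1/4) = 97.90 K.

ΔT ≈ 35.8 K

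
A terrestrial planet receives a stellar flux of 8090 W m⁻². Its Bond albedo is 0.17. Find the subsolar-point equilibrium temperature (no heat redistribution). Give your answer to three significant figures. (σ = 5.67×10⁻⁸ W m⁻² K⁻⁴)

At the subsolar point the surface absorbs S(1−A) and emits σT⁴ per unit area — no factor of 4, since only the local patch is in balance.
T = [8090 × 0.83 / 5.67×10⁻⁸]^(1/4) = (1.18×10¹¹)^(1/4) = 587 K.

T_ss ≈ 587 K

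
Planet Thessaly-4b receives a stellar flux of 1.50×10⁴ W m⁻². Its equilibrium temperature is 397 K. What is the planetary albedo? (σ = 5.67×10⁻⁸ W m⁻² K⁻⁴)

From T_eq⁴ = S(1−A)/(4σ): 1−A = 4σT_eq⁴/S.
1−A = 4 × 5.67×10⁻⁸ × (397)⁴ / 1.50×10⁴ = 0.376.

A ≈ 0.62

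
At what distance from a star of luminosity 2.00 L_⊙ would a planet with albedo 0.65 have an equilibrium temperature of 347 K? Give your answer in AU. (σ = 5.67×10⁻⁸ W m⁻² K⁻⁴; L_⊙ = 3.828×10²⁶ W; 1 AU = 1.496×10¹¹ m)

d ≈ 0.538 AU

L = 2.00 × 3.828×10²⁶ = 7.66×10²⁶ W.
From T_eq⁴ = L(1−A)/(16πσd²): d = √[L(1−A)/(16πσT_eq⁴)].
d = √[7.66×10²⁶ × 0.35 / (16π × 5.67×10⁻⁸ × (347)⁴)] = 8.05×10¹⁰ m = 0.538 AU.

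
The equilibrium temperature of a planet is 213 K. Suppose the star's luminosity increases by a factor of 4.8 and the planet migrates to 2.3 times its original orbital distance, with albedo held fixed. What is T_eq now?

T_eq ≈ 208 K

T_eq ∝ L^(1/4) · d^(−1/2).
T′ = 213 × 4.8^(1/4) / 2.3^(1/2) = 208 K.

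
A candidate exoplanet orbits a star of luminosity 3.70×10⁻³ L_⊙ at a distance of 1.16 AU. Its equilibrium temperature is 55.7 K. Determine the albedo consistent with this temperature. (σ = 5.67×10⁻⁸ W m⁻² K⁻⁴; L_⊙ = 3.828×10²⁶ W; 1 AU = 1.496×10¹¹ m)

d = 1.16 AU = 1.74×10¹¹ m.
L = 3.70×10⁻³ × 3.828×10²⁶ = 1.42×10²⁴ W.
Flux: S = L/(4πd²) = 1.42×10²⁴/(4π×(1.74×10¹¹)²) = 3.74 W m⁻².
From T_eq⁴ = S(1−A)/(4σ): 1−A = 4σT_eq⁴/S.
1−A = 4 × 5.67×10⁻⁸ × (55.7)⁴ / 3.74 = 0.583.

A ≈ 0.42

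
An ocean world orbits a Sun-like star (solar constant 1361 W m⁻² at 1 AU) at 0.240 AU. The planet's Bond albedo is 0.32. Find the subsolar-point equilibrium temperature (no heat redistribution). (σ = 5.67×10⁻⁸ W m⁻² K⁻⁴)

T_ss ≈ 730 K

Flux at 0.240 AU: S = 1361/0.240² = 2.36×10⁴ W m⁻².
At the subsolar point the surface absorbs S(1−A) and emits σT⁴ per unit area — no factor of 4, since only the local patch is in balance.
T = [2.36×10⁴ × 0.68 / 5.67×10⁻⁸]^(1/4) = (2.83×10¹¹)^(1/4) = 730 K.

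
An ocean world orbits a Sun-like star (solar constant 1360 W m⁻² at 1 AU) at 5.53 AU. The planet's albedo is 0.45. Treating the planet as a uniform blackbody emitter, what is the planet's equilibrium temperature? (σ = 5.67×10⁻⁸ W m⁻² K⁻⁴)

Flux at 5.53 AU: S = 1360/5.53² = 44.5 W m⁻².
Energy balance: absorbed = emitted ⇒ πR²·S(1−A) = 4πR²·σT_eq⁴, so T_eq⁴ = S(1−A)/(4σ).
T_eq = [44.5 × 0.55 / (4 × 5.67×10⁻⁸)]^(1/4) = (1.08×10⁸)^(1/4) = 102 K.

T_eq ≈ 102 K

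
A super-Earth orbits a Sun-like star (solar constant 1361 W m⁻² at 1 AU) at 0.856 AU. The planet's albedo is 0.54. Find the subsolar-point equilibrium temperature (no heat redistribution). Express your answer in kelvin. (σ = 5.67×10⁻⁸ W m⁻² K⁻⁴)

Flux at 0.856 AU: S = 1361/0.856² = 1860 W m⁻².
At the subsolar point the surface absorbs S(1−A) and emits σT⁴ per unit area — no factor of 4, since only the local patch is in balance.
T = [1860 × 0.46 / 5.67×10⁻⁸]^(1/4) = (1.51×10¹⁰)^(1/4) = 350 K.

T_ss ≈ 350 K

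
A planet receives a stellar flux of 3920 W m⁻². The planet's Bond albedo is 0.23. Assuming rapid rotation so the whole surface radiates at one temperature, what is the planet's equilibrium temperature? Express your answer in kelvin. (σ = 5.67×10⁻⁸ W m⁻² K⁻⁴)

T_eq ≈ 340 K

Energy balance: absorbed = emitted ⇒ πR²·S(1−A) = 4πR²·σT_eq⁴, so T_eq⁴ = S(1−A)/(4σ).
T_eq = [3920 × 0.77 / (4 × 5.67×10⁻⁸)]^(1/4) = (1.33×10¹⁰)^(1/4) = 340 K.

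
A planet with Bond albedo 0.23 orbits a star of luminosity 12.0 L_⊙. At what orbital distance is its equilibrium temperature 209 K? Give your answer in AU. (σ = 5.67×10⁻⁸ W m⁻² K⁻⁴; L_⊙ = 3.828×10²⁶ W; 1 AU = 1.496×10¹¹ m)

L = 12.0 × 3.828×10²⁶ = 4.59×10²⁷ W.
From T_eq⁴ = L(1−A)/(16πσd²): d = √[L(1−A)/(16πσT_eq⁴)].
d = √[4.59×10²⁷ × 0.77 / (16π × 5.67×10⁻⁸ × (209)⁴)] = 8.06×10¹¹ m = 5.39 AU.

d ≈ 5.39 AU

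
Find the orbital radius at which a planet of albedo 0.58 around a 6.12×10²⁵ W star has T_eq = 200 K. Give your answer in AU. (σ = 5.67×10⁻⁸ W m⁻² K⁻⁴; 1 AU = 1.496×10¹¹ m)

d ≈ 0.502 AU

From T_eq⁴ = L(1−A)/(16πσd²): d = √[L(1−A)/(16πσT_eq⁴)].
d = √[6.12×10²⁵ × 0.42 / (16π × 5.67×10⁻⁸ × (200)⁴)] = 7.51×10¹⁰ m = 0.502 AU.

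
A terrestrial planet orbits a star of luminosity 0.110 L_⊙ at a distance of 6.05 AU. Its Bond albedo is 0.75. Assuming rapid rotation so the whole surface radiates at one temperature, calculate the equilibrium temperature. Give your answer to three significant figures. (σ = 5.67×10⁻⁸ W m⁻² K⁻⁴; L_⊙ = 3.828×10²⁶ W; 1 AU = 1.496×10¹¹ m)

d = 6.05 AU = 9.05×10¹¹ m.
L = 0.110 × 3.828×10²⁶ = 4.21×10²⁵ W.
Flux: S = L/(4πd²) = 4.21×10²⁵/(4π×(9.05×10¹¹)²) = 4.09 W m⁻².
Energy balance: absorbed = emitted ⇒ πR²·S(1−A) = 4πR²·σT_eq⁴, so T_eq⁴ = S(1−A)/(4σ).
T_eq = [4.09 × 0.25 / (4 × 5.67×10⁻⁸)]^(1/4) = (4.51×10⁶)^(1/4) = 46.1 K.

T_eq ≈ 46.1 K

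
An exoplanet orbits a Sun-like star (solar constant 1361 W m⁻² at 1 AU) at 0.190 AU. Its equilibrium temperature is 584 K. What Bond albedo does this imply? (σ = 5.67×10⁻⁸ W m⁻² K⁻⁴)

Flux at 0.190 AU: S = 1361/0.190² = 3.77×10⁴ W m⁻².
From T_eq⁴ = S(1−A)/(4σ): 1−A = 4σT_eq⁴/S.
1−A = 4 × 5.67×10⁻⁸ × (584)⁴ / 3.77×10⁴ = 0.700.

A ≈ 0.30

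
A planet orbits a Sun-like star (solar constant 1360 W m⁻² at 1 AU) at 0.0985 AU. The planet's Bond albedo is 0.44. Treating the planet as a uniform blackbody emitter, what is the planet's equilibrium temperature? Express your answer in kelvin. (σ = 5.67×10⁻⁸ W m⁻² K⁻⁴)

T_eq ≈ 767 K

Flux at 0.0985 AU: S = 1360/0.0985² = 1.40×10⁵ W m⁻².
Energy balance: absorbed = emitted ⇒ πR²·S(1−A) = 4πR²·σT_eq⁴, so T_eq⁴ = S(1−A)/(4σ).
T_eq = [1.40×10⁵ × 0.56 / (4 × 5.67×10⁻⁸)]^(1/4) = (3.46×10¹¹)^(1/4) = 767 K.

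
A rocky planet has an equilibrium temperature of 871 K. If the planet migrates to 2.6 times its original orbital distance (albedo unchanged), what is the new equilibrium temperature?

T_eq ∝ L^(1/4) · d^(−1/2).
T′ = 871 / 2.6^(1/2) = 540 K.

T_eq ≈ 540 K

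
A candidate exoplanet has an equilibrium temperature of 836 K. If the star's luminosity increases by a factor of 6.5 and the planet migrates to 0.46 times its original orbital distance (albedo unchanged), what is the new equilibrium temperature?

T_eq ∝ L^(1/4) · d^(−1/2).
T′ = 836 × 6.5^(1/4) / 0.46^(1/2) = 1970 K.

T_eq ≈ 1970 K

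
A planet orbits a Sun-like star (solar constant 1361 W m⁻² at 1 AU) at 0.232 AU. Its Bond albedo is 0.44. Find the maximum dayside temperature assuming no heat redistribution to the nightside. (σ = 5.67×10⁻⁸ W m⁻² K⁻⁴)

T_ss ≈ 707 K

Flux at 0.232 AU: S = 1361/0.232² = 2.53×10⁴ W m⁻².
With no redistribution each surface element balances locally: S(1−A) = σT⁴.
T = [2.53×10⁴ × 0.56 / 5.67×10⁻⁸]^(1/4) = (2.50×10¹¹)^(1/4) = 707 K.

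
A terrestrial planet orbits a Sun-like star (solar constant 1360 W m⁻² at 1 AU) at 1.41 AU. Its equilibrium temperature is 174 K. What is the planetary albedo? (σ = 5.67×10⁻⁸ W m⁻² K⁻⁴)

A ≈ 0.70

Flux at 1.41 AU: S = 1360/1.41² = 684 W m⁻².
From T_eq⁴ = S(1−A)/(4σ): 1−A = 4σT_eq⁴/S.
1−A = 4 × 5.67×10⁻⁸ × (174)⁴ / 684 = 0.304.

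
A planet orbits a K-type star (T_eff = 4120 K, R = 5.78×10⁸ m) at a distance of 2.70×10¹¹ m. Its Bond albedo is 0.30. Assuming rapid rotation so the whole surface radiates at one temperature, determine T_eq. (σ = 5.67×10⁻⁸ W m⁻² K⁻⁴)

L = 4πR_⋆²σT_⋆⁴ = 4π(5.78×10⁸)² × 5.67×10⁻⁸ × (4120)⁴ = 6.86×10²⁵ W.
S = L/(4πd²) = 74.9 W m⁻².
Energy balance: absorbed = emitted ⇒ πR²·S(1−A) = 4πR²·σT_eq⁴, so T_eq⁴ = S(1−A)/(4σ).
T_eq = [74.9 × 0.70 / (4 × 5.67×10⁻⁸)]^(1/4) = (2.31×10⁸)^(1/4) = 123 K.

T_eq ≈ 123 K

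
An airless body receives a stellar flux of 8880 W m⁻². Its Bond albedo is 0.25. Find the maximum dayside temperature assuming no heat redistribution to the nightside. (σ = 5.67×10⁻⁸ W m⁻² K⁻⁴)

T_ss ≈ 585 K

With no redistribution each surface element balances locally: S(1−A) = σT⁴.
T = [8880 × 0.75 / 5.67×10⁻⁸]^(1/4) = (1.17×10¹¹)^(1/4) = 585 K.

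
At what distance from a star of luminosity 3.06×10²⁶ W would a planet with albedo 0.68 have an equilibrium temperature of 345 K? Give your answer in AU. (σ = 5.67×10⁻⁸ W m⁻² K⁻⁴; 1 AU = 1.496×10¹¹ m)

From T_eq⁴ = L(1−A)/(16πσd²): d = √[L(1−A)/(16πσT_eq⁴)].
d = √[3.06×10²⁶ × 0.32 / (16π × 5.67×10⁻⁸ × (345)⁴)] = 4.92×10¹⁰ m = 0.329 AU.

d ≈ 0.329 AU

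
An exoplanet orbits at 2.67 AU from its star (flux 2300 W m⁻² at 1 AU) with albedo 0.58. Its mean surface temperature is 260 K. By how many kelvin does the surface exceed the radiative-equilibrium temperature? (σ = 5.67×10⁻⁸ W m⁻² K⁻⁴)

ΔT ≈ 103.7 K

S = 2300/2.67² = 322.6 W m⁻².
T_eq = [S(1−A)/(4σ)]^(1/4) = [322.6×0.42/(4×5.67×10⁻⁸)]^(1/4) = 156.3 K.
ΔT = T_surf − T_eq = 260 − 156.3.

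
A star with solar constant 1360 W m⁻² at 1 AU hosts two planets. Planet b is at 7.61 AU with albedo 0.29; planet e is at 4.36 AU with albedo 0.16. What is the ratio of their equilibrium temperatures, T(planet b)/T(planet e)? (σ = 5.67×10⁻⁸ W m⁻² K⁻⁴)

T_eq = [S₀(1−A)/(4σd²)]^(1/4), so T ∝ (1−A)^(1/4) / √d.
T₁ = [1360×0.71/(4×5.67×10⁻⁸×7.61²)]^(1/4) = 92.60 K.
T₂ = [1360×0.84/(4×5.67×10⁻⁸×4.36²)]^(1/4) = 127.59 K.

T₁/T₂ ≈ 0.726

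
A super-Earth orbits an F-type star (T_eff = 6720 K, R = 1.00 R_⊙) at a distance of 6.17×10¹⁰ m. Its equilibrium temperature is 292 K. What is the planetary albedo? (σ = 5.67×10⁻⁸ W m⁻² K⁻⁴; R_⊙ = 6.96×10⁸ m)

A ≈ 0.89

R_⋆ = 1.00 × 6.96×10⁸ = 6.96×10⁸ m.
L = 4πR_⋆²σT_⋆⁴ = 4π(6.96×10⁸)² × 5.67×10⁻⁸ × (6720)⁴ = 7.04×10²⁶ W.
S = L/(4πd²) = 1.47×10⁴ W m⁻².
From T_eq⁴ = S(1−A)/(4σ): 1−A = 4σT_eq⁴/S.
1−A = 4 × 5.67×10⁻⁸ × (292)⁴ / 1.47×10⁴ = 0.112.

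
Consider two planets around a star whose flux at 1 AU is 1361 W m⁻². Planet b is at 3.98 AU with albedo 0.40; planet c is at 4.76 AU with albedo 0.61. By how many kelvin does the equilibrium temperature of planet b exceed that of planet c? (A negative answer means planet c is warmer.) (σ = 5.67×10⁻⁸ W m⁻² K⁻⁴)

T_eq = [S₀(1−A)/(4σd²)]^(1/4), so T ∝ (1−A)^(1/4) / √d.
T₁ = [1361×0.60/(4×5.67×10⁻⁸×3.98²)]^(1/4) = 122.79 K.
T₂ = [1361×0.39/(4×5.67×10⁻⁸×4.76²)]^(1/4) = 100.81 K.

ΔT ≈ 22.0 K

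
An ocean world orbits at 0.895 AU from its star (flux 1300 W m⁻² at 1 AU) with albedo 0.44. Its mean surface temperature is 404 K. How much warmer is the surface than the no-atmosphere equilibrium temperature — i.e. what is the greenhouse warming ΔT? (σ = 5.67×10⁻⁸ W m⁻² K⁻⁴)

ΔT ≈ 152.4 K

S = 1300/0.895² = 1623 W m⁻².
T_eq = [S(1−A)/(4σ)]^(1/4) = [1623×0.56/(4×5.67×10⁻⁸)]^(1/4) = 251.6 K.
ΔT = T_surf − T_eq = 404 − 251.6.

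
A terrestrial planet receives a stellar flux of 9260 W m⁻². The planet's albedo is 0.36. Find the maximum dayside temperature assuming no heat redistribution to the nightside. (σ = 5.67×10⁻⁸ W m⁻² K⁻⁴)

With no redistribution each surface element balances locally: S(1−A) = σT⁴.
T = [9260 × 0.64 / 5.67×10⁻⁸]^(1/4) = (1.05×10¹¹)^(1/4) = 569 K.

T_ss ≈ 569 K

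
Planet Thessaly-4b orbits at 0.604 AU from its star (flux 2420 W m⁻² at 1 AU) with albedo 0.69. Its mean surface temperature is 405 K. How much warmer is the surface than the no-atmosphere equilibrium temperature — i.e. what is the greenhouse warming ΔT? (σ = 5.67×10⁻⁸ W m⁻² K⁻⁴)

ΔT ≈ 96.4 K

S = 2420/0.604² = 6633 W m⁻².
T_eq = [S(1−A)/(4σ)]^(1/4) = [6633×0.31/(4×5.67×10⁻⁸)]^(1/4) = 308.6 K.
ΔT = T_surf − T_eq = 405 − 308.6.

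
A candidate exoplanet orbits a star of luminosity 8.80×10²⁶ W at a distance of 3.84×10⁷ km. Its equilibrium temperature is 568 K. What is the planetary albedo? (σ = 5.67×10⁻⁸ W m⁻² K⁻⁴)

d = 3.84×10⁷ km = 3.84×10¹⁰ m.
Flux: S = L/(4πd²) = 8.80×10²⁶/(4π×(3.84×10¹⁰)²) = 4.75×10⁴ W m⁻².
From T_eq⁴ = S(1−A)/(4σ): 1−A = 4σT_eq⁴/S.
1−A = 4 × 5.67×10⁻⁸ × (568)⁴ / 4.75×10⁴ = 0.497.

A ≈ 0.50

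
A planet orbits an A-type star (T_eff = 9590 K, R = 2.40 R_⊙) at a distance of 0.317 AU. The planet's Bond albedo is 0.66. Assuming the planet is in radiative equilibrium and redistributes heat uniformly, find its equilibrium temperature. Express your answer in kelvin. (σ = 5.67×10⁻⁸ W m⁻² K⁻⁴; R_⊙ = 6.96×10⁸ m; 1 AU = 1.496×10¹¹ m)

R_⋆ = 2.40 × 6.96×10⁸ = 1.67×10⁹ m.
d = 0.317 AU = 4.74×10¹⁰ m.
L = 4πR_⋆²σT_⋆⁴ = 4π(1.67×10⁹)² × 5.67×10⁻⁸ × (9590)⁴ = 1.68×10²⁸ W.
S = L/(4πd²) = 5.95×10⁵ W m⁻².
Energy balance: absorbed = emitted ⇒ πR²·S(1−A) = 4πR²·σT_eq⁴, so T_eq⁴ = S(1−A)/(4σ).
T_eq = [5.95×10⁵ × 0.34 / (4 × 5.67×10⁻⁸)]^(1/4) = (8.92×10¹¹)^(1/4) = 972 K.

T_eq ≈ 972 K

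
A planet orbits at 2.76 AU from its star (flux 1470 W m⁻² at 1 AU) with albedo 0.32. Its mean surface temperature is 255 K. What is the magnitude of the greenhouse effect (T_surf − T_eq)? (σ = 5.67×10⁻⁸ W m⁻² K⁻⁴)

S = 1470/2.76² = 193.0 W m⁻².
T_eq = [S(1−A)/(4σ)]^(1/4) = [193.0×0.68/(4×5.67×10⁻⁸)]^(1/4) = 155.1 K.
ΔT = T_surf − T_eq = 255 − 155.1.

ΔT ≈ 99.9 K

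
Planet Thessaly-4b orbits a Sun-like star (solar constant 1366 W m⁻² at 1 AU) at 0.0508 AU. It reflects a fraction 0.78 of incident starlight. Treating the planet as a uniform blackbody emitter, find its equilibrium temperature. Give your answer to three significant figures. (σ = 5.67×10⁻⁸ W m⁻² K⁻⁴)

Flux at 0.0508 AU: S = 1366/0.0508² = 5.29×10⁵ W m⁻².
Energy balance: absorbed = emitted ⇒ πR²·S(1−A) = 4πR²·σT_eq⁴, so T_eq⁴ = S(1−A)/(4σ).
T_eq = [5.29×10⁵ × 0.22 / (4 × 5.67×10⁻⁸)]^(1/4) = (5.13×10¹¹)^(1/4) = 846 K.

T_eq ≈ 846 K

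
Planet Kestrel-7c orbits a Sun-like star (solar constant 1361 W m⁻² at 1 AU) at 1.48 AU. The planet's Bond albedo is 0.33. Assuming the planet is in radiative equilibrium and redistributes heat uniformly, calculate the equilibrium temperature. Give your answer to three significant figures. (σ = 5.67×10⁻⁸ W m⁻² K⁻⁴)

T_eq ≈ 207 K

Flux at 1.48 AU: S = 1361/1.48² = 621 W m⁻².
Energy balance: absorbed = emitted ⇒ πR²·S(1−A) = 4πR²·σT_eq⁴, so T_eq⁴ = S(1−A)/(4σ).
T_eq = [621 × 0.67 / (4 × 5.67×10⁻⁸)]^(1/4) = (1.84×10⁹)^(1/4) = 207 K.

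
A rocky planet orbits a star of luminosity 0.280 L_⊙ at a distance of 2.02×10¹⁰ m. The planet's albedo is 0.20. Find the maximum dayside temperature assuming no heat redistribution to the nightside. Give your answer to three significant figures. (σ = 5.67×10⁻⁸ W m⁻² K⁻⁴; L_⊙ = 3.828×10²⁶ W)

L = 0.280 × 3.828×10²⁶ = 1.07×10²⁶ W.
Flux: S = L/(4πd²) = 1.07×10²⁶/(4π×(2.02×10¹⁰)²) = 2.09×10⁴ W m⁻².
With no redistribution each surface element balances locally: S(1−A) = σT⁴.
T = [2.09×10⁴ × 0.80 / 5.67×10⁻⁸]^(1/4) = (2.95×10¹¹)^(1/4) = 737 K.

T_ss ≈ 737 K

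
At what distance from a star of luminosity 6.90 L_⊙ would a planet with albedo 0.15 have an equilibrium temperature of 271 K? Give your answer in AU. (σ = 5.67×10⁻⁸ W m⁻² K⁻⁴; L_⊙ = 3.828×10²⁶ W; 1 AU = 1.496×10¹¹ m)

L = 6.90 × 3.828×10²⁶ = 2.64×10²⁷ W.
From T_eq⁴ = L(1−A)/(16πσd²): d = √[L(1−A)/(16πσT_eq⁴)].
d = √[2.64×10²⁷ × 0.85 / (16π × 5.67×10⁻⁸ × (271)⁴)] = 3.82×10¹¹ m = 2.55 AU.

d ≈ 2.55 AU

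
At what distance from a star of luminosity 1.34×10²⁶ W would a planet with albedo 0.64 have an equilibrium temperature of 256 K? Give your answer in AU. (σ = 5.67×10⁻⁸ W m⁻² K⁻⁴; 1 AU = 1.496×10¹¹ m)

From T_eq⁴ = L(1−A)/(16πσd²): d = √[L(1−A)/(16πσT_eq⁴)].
d = √[1.34×10²⁶ × 0.36 / (16π × 5.67×10⁻⁸ × (256)⁴)] = 6.28×10¹⁰ m = 0.420 AU.

d ≈ 0.420 AU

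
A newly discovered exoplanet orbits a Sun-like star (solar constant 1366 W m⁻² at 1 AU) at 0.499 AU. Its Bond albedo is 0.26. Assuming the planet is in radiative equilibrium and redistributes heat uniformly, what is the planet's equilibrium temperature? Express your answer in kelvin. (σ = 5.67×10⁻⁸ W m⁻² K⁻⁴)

T_eq ≈ 366 K

Flux at 0.499 AU: S = 1366/0.499² = 5490 W m⁻².
Energy balance: absorbed = emitted ⇒ πR²·S(1−A) = 4πR²·σT_eq⁴, so T_eq⁴ = S(1−A)/(4σ).
T_eq = [5490 × 0.74 / (4 × 5.67×10⁻⁸)]^(1/4) = (1.79×10¹⁰)^(1/4) = 366 K.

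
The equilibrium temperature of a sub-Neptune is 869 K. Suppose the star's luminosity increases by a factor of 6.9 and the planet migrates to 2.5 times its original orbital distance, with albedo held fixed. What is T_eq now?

T_eq ∝ L^(1/4) · d^(−1/2).
T′ = 869 × 6.9^(1/4) / 2.5^(1/2) = 891 K.

T_eq ≈ 891 K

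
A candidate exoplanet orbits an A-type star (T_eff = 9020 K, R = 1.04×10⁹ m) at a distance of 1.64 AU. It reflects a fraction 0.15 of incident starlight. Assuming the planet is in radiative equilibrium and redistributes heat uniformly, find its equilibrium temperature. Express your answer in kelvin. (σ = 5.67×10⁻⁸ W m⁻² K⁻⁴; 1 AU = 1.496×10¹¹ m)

T_eq ≈ 399 K

d = 1.64 AU = 2.45×10¹¹ m.
L = 4πR_⋆²σT_⋆⁴ = 4π(1.04×10⁹)² × 5.67×10⁻⁸ × (9020)⁴ = 5.10×10²⁷ W.
S = L/(4πd²) = 6740 W m⁻².
Energy balance: absorbed = emitted ⇒ πR²·S(1−A) = 4πR²·σT_eq⁴, so T_eq⁴ = S(1−A)/(4σ).
T_eq = [6740 × 0.85 / (4 × 5.67×10⁻⁸)]^(1/4) = (2.53×10¹⁰)^(1/4) = 399 K.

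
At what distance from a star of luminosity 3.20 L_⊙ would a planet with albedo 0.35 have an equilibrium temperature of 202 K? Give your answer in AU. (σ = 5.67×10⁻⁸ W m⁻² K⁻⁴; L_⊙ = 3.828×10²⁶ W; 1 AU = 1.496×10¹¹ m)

d ≈ 2.74 AU

L = 3.20 × 3.828×10²⁶ = 1.22×10²⁷ W.
From T_eq⁴ = L(1−A)/(16πσd²): d = √[L(1−A)/(16πσT_eq⁴)].
d = √[1.22×10²⁷ × 0.65 / (16π × 5.67×10⁻⁸ × (202)⁴)] = 4.10×10¹¹ m = 2.74 AU.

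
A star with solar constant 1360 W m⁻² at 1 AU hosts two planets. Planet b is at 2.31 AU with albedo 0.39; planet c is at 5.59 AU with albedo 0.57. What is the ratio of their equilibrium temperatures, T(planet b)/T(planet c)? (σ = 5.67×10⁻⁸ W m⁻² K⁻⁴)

T₁/T₂ ≈ 1.698

T_eq = [S₀(1−A)/(4σd²)]^(1/4), so T ∝ (1−A)^(1/4) / √d.
T₁ = [1360×0.61/(4×5.67×10⁻⁸×2.31²)]^(1/4) = 161.81 K.
T₂ = [1360×0.43/(4×5.67×10⁻⁸×5.59²)]^(1/4) = 95.31 K.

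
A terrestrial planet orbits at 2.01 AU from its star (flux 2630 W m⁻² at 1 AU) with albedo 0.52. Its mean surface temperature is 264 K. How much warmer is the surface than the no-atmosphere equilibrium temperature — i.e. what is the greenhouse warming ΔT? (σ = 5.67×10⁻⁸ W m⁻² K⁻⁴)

S = 2630/2.01² = 651.0 W m⁻².
T_eq = [S(1−A)/(4σ)]^(1/4) = [651.0×0.48/(4×5.67×10⁻⁸)]^(1/4) = 192.7 K.
ΔT = T_surf − T_eq = 264 − 192.7.

ΔT ≈ 71.3 K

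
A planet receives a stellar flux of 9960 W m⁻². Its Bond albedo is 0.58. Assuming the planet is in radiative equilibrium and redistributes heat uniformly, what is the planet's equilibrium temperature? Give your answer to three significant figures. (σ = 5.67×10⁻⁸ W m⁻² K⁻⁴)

T_eq ≈ 369 K

Energy balance: absorbed = emitted ⇒ πR²·S(1−A) = 4πR²·σT_eq⁴, so T_eq⁴ = S(1−A)/(4σ).
T_eq = [9960 × 0.42 / (4 × 5.67×10⁻⁸)]^(1/4) = (1.84×10¹⁰)^(1/4) = 369 K.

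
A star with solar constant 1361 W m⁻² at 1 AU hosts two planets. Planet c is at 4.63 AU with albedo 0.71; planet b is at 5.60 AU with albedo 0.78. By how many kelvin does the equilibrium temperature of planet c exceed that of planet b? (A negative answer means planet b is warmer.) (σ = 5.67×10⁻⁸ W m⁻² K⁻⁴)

T_eq = [S₀(1−A)/(4σd²)]^(1/4), so T ∝ (1−A)^(1/4) / √d.
T₁ = [1361×0.29/(4×5.67×10⁻⁸×4.63²)]^(1/4) = 94.92 K.
T₂ = [1361×0.22/(4×5.67×10⁻⁸×5.60²)]^(1/4) = 80.55 K.

ΔT ≈ 14.4 K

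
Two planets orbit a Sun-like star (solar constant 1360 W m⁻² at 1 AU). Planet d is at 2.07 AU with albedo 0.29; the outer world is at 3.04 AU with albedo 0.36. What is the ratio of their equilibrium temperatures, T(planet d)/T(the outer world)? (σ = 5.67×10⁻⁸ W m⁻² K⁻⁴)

T₁/T₂ ≈ 1.244

T_eq = [S₀(1−A)/(4σd²)]^(1/4), so T ∝ (1−A)^(1/4) / √d.
T₁ = [1360×0.71/(4×5.67×10⁻⁸×2.07²)]^(1/4) = 177.54 K.
T₂ = [1360×0.64/(4×5.67×10⁻⁸×3.04²)]^(1/4) = 142.75 K.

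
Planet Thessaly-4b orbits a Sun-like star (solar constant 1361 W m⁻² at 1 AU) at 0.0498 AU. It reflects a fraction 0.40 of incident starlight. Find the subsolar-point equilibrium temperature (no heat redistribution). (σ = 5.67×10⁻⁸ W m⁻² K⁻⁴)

T_ss ≈ 1550 K

Flux at 0.0498 AU: S = 1361/0.0498² = 5.49×10⁵ W m⁻².
At the subsolar point the surface absorbs S(1−A) and emits σT⁴ per unit area — no factor of 4, since only the local patch is in balance.
T = [5.49×10⁵ × 0.60 / 5.67×10⁻⁸]^(1/4) = (5.81×10¹²)^(1/4) = 1550 K.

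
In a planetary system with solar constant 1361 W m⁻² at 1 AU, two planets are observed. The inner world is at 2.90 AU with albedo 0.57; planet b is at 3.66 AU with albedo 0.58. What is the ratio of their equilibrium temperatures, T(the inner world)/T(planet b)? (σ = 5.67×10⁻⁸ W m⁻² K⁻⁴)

T₁/T₂ ≈ 1.130

T_eq = [S₀(1−A)/(4σd²)]^(1/4), so T ∝ (1−A)^(1/4) / √d.
T₁ = [1361×0.43/(4×5.67×10⁻⁸×2.90²)]^(1/4) = 132.35 K.
T₂ = [1361×0.42/(4×5.67×10⁻⁸×3.66²)]^(1/4) = 117.12 K.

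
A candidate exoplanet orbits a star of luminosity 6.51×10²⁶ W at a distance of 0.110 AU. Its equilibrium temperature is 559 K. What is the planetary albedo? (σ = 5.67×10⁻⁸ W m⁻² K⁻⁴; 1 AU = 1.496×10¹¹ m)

A ≈ 0.88

d = 0.110 AU = 1.65×10¹⁰ m.
Flux: S = L/(4πd²) = 6.51×10²⁶/(4π×(1.65×10¹⁰)²) = 1.91×10⁵ W m⁻².
From T_eq⁴ = S(1−A)/(4σ): 1−A = 4σT_eq⁴/S.
1−A = 4 × 5.67×10⁻⁸ × (559)⁴ / 1.91×10⁵ = 0.116.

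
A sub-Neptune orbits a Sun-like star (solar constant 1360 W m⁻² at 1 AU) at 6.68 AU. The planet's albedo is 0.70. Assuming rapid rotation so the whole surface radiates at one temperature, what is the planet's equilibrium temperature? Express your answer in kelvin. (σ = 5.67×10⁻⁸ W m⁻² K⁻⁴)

T_eq ≈ 79.7 K

Flux at 6.68 AU: S = 1360/6.68² = 30.5 W m⁻².
Energy balance: absorbed = emitted ⇒ πR²·S(1−A) = 4πR²·σT_eq⁴, so T_eq⁴ = S(1−A)/(4σ).
T_eq = [30.5 × 0.30 / (4 × 5.67×10⁻⁸)]^(1/4) = (4.03×10⁷)^(1/4) = 79.7 K.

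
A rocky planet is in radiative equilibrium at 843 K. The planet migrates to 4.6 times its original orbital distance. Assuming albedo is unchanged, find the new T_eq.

T_eq ∝ L^(1/4) · d^(−1/2).
T′ = 843 / 4.6^(1/2) = 393 K.

T_eq ≈ 393 K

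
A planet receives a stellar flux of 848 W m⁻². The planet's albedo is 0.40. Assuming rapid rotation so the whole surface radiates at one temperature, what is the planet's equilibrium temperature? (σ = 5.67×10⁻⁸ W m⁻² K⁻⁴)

T_eq ≈ 218 K

Energy balance: absorbed = emitted ⇒ πR²·S(1−A) = 4πR²·σT_eq⁴, so T_eq⁴ = S(1−A)/(4σ).
T_eq = [848 × 0.60 / (4 × 5.67×10⁻⁸)]^(1/4) = (2.24×10⁹)^(1/4) = 218 K.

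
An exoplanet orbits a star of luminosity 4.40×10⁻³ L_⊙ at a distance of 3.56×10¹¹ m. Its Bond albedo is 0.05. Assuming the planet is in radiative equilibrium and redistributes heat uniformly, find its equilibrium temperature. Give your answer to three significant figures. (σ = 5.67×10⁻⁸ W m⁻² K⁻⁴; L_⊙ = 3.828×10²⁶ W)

L = 4.40×10⁻³ × 3.828×10²⁶ = 1.68×10²⁴ W.
Flux: S = L/(4πd²) = 1.68×10²⁴/(4π×(3.56×10¹¹)²) = 1.06 W m⁻².
Energy balance: absorbed = emitted ⇒ πR²·S(1−A) = 4πR²·σT_eq⁴, so T_eq⁴ = S(1−A)/(4σ).
T_eq = [1.06 × 0.95 / (4 × 5.67×10⁻⁸)]^(1/4) = (4.43×10⁶)^(1/4) = 45.9 K.

T_eq ≈ 45.9 K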